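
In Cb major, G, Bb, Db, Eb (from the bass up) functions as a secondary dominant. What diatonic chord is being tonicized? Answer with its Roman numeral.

The chord is a dominant seventh chord on Eb.
A dominant resolves down a perfect fifth: Eb → Ab. In Cb major, Ab is scale degree 6, i.e. vi.

vi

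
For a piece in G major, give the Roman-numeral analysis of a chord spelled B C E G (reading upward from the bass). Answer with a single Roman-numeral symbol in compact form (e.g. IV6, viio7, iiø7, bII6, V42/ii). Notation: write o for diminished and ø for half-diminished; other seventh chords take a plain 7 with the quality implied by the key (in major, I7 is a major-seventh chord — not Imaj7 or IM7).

IV42

The pitches C-E-G-B form a major seventh chord rooted on C.
In G major, C is the subdominant; the diatonic major seventh chord there is IV7.
With B in the bass the chord is in third inversion, so the figured bass is 42.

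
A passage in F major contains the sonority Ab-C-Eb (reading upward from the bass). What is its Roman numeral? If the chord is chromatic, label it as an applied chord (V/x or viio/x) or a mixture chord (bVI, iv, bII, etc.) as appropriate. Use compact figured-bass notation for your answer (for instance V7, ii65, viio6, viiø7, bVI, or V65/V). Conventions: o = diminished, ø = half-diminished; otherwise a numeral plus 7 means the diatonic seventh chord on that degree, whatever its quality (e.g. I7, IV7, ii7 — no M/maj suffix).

bIII

Stacked in thirds the chord is Ab-C-Eb: a major triad on Ab.
Ab is the lowered third degree of F major (diatonic 3 would be A). This is a major triad on the lowered third degree, borrowed from the parallel minor.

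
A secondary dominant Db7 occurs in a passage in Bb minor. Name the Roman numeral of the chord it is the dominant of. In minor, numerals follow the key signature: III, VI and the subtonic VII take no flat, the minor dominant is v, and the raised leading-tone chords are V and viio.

The chord is a dominant seventh chord on Db.
A dominant resolves down a perfect fifth: Db → Gb. In Bb minor, Gb is scale degree 6, i.e. VI.

VI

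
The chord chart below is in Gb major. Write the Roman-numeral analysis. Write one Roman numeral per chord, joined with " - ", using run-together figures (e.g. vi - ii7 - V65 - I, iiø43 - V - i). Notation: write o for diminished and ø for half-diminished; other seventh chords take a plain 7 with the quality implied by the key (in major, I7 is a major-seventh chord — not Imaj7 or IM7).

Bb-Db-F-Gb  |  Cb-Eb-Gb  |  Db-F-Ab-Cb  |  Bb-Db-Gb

I65 - IV - V7 - I6

Bb-Db-F-Gb has root Gb, degree 1 in Gb major, so I65.
Cb-Eb-Gb: major triad on Cb = scale degree 4 → IV.
Db-F-Ab-Cb: dominant seventh chord on Db = scale degree 5 → V7.
Bb-Db-Gb: major triad on Gb = scale degree 1 → I6.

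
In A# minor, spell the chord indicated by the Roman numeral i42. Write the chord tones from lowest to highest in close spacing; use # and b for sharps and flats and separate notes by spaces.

G# A# C# E#

In A# minor, the tonic is A#, and the diatonic chord built there is a minor seventh chord.
That chord is spelled A#-C#-E#-G#.
With the 42 figure the chord is in third inversion; from the bass G# upward in close position it reads G#-A#-C#-E#.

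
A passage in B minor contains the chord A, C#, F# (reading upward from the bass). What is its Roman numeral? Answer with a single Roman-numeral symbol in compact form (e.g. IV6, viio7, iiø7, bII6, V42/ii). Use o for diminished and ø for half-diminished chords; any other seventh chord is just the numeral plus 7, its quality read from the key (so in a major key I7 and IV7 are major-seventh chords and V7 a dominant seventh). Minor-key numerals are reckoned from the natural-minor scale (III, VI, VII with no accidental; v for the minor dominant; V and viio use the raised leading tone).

v6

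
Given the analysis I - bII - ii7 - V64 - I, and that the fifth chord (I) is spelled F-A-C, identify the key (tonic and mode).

F major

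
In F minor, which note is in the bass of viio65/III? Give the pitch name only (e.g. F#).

The applied chord viio65/III is rooted on G: G-Bb-Db-Fb.
The figure 65 means first inversion — the third is in the bass.

Bb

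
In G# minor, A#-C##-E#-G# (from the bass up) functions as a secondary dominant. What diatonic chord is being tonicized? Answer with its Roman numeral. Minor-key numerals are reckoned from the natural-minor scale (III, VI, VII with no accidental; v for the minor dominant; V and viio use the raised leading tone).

The chord is a dominant seventh chord on A#.
A dominant resolves down a perfect fifth: A# → D#. In G# minor, D# is scale degree 5, i.e. V.

V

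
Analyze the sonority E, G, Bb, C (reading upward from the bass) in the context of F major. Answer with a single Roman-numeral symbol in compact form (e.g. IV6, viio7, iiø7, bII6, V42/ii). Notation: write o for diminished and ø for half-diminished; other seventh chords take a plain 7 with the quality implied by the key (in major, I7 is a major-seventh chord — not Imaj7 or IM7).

V65

The pitches C-E-G-Bb form a dominant seventh chord rooted on C.
C is scale degree 5 in F major, and a dominant seventh chord on that degree is written V7.
With E in the bass the chord is in first inversion, so the figured bass is 65.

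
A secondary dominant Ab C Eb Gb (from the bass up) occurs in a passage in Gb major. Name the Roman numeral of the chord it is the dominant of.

The chord is a dominant seventh chord on Ab.
A dominant resolves down a perfect fifth: Ab → Db. In Gb major, Db is scale degree 5, i.e. V.

V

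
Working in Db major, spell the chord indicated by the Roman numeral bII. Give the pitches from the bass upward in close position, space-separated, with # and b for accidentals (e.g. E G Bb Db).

bII is the Neapolitan chord — a major triad on the lowered second degree. In Db major that root is Ebb.
So the chord is Ebb-Gb-Bbb.

Ebb Gb Bbb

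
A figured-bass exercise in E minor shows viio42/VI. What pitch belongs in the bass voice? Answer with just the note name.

Ab

The applied chord viio42/VI is rooted on B: B-D-F-Ab.
The figure 42 means third inversion — the seventh is in the bass.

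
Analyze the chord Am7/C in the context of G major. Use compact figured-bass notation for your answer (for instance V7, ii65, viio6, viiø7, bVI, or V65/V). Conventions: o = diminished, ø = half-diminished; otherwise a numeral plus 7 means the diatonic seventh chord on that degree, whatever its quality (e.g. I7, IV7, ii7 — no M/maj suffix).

Stacked in thirds the chord is A-C-E-G: a minor seventh chord on A.
A is scale degree 2 in G major, and a minor seventh chord on that degree is written ii7.
With C in the bass the chord is in first inversion, so the figured bass is 65.

ii65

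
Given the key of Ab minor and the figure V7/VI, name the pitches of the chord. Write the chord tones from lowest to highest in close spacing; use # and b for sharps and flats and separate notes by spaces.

Cb Eb Gb Bbb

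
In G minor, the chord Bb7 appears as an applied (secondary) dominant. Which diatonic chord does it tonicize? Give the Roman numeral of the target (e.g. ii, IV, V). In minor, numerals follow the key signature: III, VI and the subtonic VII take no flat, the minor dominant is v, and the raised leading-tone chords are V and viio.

The chord is a dominant seventh chord on Bb.
A dominant resolves down a perfect fifth: Bb → Eb. In G minor, Eb is scale degree 6, i.e. VI.

VI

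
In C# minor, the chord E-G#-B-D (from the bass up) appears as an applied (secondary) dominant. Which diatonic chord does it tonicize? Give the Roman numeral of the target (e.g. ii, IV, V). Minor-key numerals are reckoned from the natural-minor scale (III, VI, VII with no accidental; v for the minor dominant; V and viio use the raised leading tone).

VI

The chord is a dominant seventh chord on E.
A dominant resolves down a perfect fifth: E → A. In C# minor, A is scale degree 6, i.e. VI.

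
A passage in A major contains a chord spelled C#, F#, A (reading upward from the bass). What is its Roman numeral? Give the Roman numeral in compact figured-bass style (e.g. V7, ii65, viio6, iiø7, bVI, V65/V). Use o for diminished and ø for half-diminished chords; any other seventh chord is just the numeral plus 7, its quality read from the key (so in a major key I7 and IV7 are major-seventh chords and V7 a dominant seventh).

vi64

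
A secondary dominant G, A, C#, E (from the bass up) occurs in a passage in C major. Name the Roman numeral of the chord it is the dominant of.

ii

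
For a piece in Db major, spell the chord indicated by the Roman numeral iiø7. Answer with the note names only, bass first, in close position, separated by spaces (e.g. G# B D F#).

Eb Gb Bbb Db

Scale degree 2 in Db major is Eb; here the chord built on it is altered to a half-diminished seventh chord. iiø7 is the half-diminished supertonic seventh, borrowed from the parallel minor.
So the chord is Eb-Gb-Bbb-Db.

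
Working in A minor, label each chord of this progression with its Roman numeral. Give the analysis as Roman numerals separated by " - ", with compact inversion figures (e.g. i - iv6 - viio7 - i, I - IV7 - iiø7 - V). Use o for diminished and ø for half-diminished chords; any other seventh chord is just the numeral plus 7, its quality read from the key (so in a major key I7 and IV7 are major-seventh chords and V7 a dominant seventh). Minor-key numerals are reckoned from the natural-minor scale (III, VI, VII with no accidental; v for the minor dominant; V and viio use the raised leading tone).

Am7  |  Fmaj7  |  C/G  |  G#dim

i7 - VI7 - III64 - viio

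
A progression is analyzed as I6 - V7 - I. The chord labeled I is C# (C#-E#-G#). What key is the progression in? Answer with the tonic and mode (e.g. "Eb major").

The chord C# is a major triad rooted on C#; its label is I.
If C# is scale degree 1 and the mode makes that degree carry a major triad, the tonic is C# and the mode is major.

C# major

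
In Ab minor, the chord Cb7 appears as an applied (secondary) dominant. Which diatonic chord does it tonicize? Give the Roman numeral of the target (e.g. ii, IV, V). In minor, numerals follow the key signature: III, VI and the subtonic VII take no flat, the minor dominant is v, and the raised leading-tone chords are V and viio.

The chord is a dominant seventh chord on Cb.
A dominant resolves down a perfect fifth: Cb → Fb. In Ab minor, Fb is scale degree 6, i.e. VI.

VI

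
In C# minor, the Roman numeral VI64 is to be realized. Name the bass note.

VI in C# minor has root A; the chord is A-C#-E.
The figure 64 means second inversion — the fifth is in the bass.

E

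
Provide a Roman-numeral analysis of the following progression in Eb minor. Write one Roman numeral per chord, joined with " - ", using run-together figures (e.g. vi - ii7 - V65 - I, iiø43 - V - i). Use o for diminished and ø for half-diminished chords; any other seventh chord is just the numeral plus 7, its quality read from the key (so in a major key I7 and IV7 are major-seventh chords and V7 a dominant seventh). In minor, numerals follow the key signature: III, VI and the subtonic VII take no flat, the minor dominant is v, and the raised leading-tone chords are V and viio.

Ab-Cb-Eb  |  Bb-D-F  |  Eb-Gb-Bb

iv - V - i

Ab-Cb-Eb: root Ab is the subdominant; minor triad there is iv.
Bb-D-F: root Bb is the dominant; major triad there is V.
Eb-Gb-Bb: minor triad on Eb = scale degree 1 → i.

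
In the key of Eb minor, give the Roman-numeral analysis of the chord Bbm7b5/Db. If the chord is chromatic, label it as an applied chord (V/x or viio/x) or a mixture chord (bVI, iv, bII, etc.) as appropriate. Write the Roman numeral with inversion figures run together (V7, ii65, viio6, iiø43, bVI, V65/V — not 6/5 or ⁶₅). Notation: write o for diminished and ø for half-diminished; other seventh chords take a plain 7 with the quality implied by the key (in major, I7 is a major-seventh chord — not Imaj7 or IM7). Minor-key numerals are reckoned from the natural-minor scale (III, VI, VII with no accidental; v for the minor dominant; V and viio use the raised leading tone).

viiø65/VI

Stacked in thirds the chord is Bb-Db-Fb-Ab: a half-diminished seventh chord on Bb.
Bb sits a half step below Cb (VI in Eb minor); a diminished chord there is the applied leading-tone chord of VI.
With Db in the bass the chord is in first inversion, so the figured bass is 65.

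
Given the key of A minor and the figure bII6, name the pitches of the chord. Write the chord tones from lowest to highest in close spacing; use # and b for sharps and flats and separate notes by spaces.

D F Bb

bII6 is the Neapolitan sixth — a major triad on the lowered second degree, here in its customary first inversion. In A minor that root is Bb.
So the chord is Bb-D-F.
The figured bass 6 indicates first inversion, placing the third (D) in the bass: D-F-Bb.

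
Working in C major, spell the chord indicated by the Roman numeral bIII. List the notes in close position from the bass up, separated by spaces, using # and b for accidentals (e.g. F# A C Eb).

Scale degree 3 in C major is E; lowering it a half step gives Eb. bIII is a major triad on the lowered third degree, borrowed from the parallel minor.
So the chord is Eb-G-Bb.

Eb G Bb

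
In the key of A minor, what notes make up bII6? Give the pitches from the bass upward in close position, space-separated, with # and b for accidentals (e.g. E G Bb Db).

Scale degree 2 in A minor is B; lowering it a half step gives Bb. bII6 is the Neapolitan sixth — a major triad on the lowered second degree, here in its customary first inversion.
So the chord is Bb-D-F, a major triad.
The figured bass 6 indicates first inversion, placing the third (D) in the bass: D-F-Bb.

D F Bb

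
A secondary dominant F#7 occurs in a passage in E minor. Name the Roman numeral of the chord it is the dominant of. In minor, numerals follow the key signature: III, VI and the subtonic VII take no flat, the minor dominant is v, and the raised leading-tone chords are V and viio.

V

The chord is a dominant seventh chord on F#.
A dominant resolves down a perfect fifth: F# → B. In E minor, B is scale degree 5, i.e. V.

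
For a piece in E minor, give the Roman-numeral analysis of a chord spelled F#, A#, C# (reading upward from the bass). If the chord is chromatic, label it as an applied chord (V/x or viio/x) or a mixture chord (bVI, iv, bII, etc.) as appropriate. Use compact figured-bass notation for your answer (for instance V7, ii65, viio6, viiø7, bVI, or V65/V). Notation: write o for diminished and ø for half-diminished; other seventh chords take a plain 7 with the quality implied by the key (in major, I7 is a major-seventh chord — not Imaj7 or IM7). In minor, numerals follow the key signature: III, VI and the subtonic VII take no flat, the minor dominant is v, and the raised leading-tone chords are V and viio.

The pitches F#-A#-C# form a major triad rooted on F#.
F# is not a diatonic chord root with this quality in E minor, but it lies a perfect fifth above B (V), so the chord functions as an applied dominant of V.

V/V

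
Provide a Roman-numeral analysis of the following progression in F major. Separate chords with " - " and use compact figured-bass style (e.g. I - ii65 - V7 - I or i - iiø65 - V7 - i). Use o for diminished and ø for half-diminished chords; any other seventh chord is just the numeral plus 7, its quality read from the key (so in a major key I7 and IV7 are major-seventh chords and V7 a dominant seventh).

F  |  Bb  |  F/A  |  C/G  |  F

I - IV - I6 - V64 - I

F: root F is the tonic; major triad there is I.
Bb: root Bb is the subdominant; major triad there is IV.
F/A: major triad on F = scale degree 1 → I6.
C/G has root C, degree 5 in F major, so V64.
F: major triad on F = scale degree 1 → I.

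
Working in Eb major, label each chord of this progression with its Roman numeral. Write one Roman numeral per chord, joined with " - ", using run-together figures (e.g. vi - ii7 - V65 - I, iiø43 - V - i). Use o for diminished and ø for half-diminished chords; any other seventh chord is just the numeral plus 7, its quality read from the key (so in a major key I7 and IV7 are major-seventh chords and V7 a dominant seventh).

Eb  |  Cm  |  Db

I - vi - bVII

Eb: major triad on Eb = scale degree 1 → I.
Cm: minor triad on C = scale degree 6 → vi.
Db: Db with this quality isn't in the key; it's bVII, borrowed from the parallel minor.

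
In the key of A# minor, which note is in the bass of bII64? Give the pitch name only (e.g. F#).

F#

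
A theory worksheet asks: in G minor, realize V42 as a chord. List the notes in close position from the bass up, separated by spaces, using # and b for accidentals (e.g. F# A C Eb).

C D F# A

In G minor, the dominant is D. The dominant is major (leading tone raised), so V is a dominant seventh chord.
Stacking thirds from D gives D-F#-A-C.
With the 42 figure the chord is in third inversion; from the bass C upward in close position it reads C-D-F#-A.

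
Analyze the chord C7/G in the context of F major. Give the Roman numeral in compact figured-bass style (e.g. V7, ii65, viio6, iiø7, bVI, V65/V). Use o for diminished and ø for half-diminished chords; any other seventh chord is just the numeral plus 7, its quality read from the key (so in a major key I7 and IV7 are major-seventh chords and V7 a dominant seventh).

The pitches C-E-G-Bb form a dominant seventh chord rooted on C.
C is scale degree 5 in F major, and a dominant seventh chord on that degree is written V7.
With G in the bass the chord is in second inversion, so the figured bass is 43.

V43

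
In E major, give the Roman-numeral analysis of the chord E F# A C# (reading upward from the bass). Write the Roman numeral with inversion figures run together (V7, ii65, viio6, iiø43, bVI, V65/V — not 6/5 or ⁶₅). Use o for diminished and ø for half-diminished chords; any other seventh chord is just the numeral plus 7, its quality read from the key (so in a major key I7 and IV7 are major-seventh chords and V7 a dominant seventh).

The pitches F#-A-C#-E form a minor seventh chord rooted on F#.
In E major, F# is the supertonic; the diatonic minor seventh chord there is ii7.
With E in the bass the chord is in third inversion, so the figured bass is 42.

ii42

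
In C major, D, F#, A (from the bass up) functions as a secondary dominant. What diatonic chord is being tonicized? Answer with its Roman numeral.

V

The chord is a major triad on D.
A dominant resolves down a perfect fifth: D → G. In C major, G is scale degree 5, i.e. V.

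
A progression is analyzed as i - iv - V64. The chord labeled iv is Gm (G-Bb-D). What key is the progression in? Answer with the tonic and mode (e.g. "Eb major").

The anchor chord is a minor triad on G, labeled iv.
If G is scale degree 4 and the mode makes that degree carry a minor triad, the tonic is D and the mode is minor.

D minor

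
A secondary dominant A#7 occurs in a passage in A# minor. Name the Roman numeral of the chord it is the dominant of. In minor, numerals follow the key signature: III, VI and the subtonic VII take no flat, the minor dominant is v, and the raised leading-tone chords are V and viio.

The chord is a dominant seventh chord on A#.
A dominant resolves down a perfect fifth: A# → D#. In A# minor, D# is scale degree 4, i.e. iv.

iv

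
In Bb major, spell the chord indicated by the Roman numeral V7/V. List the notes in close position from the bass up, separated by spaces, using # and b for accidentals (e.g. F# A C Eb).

V7/V is a secondary dominant — the dominant seventh of V. V in Bb major is F, so the applied chord's root is C, a perfect fifth above.
Building a dominant seventh chord on C gives C-E-G-Bb.

C E G Bb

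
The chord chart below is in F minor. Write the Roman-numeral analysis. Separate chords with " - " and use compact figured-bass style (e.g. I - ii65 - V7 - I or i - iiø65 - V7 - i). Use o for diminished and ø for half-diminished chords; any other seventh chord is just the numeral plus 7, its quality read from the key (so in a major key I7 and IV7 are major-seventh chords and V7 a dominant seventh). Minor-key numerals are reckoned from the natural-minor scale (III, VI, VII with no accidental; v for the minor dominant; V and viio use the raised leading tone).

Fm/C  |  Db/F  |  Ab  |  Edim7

i64 - VI6 - III - viio7

Fm/C: minor triad on F = scale degree 1 → i64.
Db/F has root Db, degree 6 in F minor, so VI6.
Ab: root Ab is the mediant; major triad there is III.
Edim7: fully diminished seventh chord on E = scale degree 7 → viio7.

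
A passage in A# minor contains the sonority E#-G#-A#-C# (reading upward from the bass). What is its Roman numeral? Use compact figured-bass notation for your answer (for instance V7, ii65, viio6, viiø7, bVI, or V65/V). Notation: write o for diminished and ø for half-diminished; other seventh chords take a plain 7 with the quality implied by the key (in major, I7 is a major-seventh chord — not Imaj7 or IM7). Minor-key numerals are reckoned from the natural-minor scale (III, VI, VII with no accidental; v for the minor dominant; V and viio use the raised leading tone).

i43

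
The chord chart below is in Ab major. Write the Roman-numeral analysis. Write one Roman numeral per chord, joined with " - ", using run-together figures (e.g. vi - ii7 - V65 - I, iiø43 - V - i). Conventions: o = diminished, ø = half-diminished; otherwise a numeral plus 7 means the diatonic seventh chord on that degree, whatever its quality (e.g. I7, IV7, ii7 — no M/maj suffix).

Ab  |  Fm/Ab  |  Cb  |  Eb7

Ab has root Ab, degree 1 in Ab major, so I.
Fm/Ab: root F is the submediant; minor triad there is vi6.
Cb is non-diatonic — bIII, a mixture chord from Ab minor.
Eb7 has root Eb, degree 5 in Ab major, so V7.

I - vi6 - bIII - V7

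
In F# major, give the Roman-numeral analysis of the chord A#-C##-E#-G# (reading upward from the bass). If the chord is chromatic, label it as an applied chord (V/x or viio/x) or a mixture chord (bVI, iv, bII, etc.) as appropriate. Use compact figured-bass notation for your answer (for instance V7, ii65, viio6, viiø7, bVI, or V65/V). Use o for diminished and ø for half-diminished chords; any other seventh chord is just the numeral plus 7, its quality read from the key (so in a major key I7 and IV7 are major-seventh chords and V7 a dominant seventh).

Stacked in thirds the chord is A#-C##-E#-G#: a dominant seventh chord on A#.
A# is not a diatonic chord root with this quality in F# major, but it lies a perfect fifth above D# (vi), so the chord functions as an applied dominant of vi.

V7/vi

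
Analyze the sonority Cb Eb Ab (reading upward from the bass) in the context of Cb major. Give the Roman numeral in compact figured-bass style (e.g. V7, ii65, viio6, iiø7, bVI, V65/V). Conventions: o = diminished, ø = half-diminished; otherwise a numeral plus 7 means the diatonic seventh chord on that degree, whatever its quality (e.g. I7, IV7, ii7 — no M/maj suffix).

Stacked in thirds the chord is Ab-Cb-Eb: a minor triad on Ab.
In Cb major, Ab is the submediant; the diatonic minor triad there is vi.
With Cb in the bass the chord is in first inversion, so the figured bass is 6.

vi6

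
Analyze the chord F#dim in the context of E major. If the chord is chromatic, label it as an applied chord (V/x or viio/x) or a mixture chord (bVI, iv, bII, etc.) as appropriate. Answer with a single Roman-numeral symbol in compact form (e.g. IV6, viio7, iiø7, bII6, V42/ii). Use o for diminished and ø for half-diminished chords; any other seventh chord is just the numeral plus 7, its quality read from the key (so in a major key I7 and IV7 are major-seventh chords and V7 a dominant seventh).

Stacked in thirds the chord is F#-A-C: a diminished triad on F#.
F# is the second degree of E major. This is the diminished supertonic triad, borrowed from the parallel minor.

iio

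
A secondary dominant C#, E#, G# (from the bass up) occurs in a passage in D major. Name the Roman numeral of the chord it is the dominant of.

iii

The chord is a major triad on C#.
A dominant resolves down a perfect fifth: C# → F#. In D major, F# is scale degree 3, i.e. iii.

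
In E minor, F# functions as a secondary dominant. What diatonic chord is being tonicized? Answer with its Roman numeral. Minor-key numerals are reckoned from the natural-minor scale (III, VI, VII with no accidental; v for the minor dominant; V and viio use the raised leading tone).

V

The chord is a major triad on F#.
A dominant resolves down a perfect fifth: F# → B. In E minor, B is scale degree 5, i.e. V.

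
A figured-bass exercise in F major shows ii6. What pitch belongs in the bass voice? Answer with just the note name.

ii in F major has root G; the chord is G-Bb-D.
The figure 6 means first inversion — the third is in the bass.

Bb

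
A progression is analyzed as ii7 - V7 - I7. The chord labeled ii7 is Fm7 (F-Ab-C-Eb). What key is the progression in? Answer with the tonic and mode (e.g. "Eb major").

Eb major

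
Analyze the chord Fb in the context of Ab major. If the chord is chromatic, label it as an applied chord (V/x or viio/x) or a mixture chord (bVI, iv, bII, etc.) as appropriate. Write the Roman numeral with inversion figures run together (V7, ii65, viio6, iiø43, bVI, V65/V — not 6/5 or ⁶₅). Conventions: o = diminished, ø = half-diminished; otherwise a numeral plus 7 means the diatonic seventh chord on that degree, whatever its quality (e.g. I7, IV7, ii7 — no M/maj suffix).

The pitches Fb-Ab-Cb form a major triad rooted on Fb.
Fb is the lowered sixth degree of Ab major (diatonic 6 would be F). This is a major triad on the lowered sixth degree, borrowed from the parallel minor.

bVI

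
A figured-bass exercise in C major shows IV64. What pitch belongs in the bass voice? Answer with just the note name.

C

IV in C major has root F; the chord is F-A-C.
The figure 64 means second inversion — the fifth is in the bass.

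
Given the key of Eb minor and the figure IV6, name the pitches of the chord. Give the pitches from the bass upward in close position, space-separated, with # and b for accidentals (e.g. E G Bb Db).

C Eb Ab

IV6 is the major subdominant, borrowed from the parallel major. In Eb minor that root is Ab.
So the chord is Ab-C-Eb, a major triad.
With the 6 figure the chord is in first inversion; from the bass C upward in close position it reads C-Eb-Ab.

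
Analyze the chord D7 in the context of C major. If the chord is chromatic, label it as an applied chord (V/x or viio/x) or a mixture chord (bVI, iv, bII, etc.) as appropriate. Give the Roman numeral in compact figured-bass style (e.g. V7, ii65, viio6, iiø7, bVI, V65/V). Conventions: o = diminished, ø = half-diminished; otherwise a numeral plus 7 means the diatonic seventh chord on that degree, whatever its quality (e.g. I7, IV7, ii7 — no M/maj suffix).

V7/V

Stacked in thirds the chord is D-F#-A-C: a dominant seventh chord on D.
D is not a diatonic chord root with this quality in C major, but it lies a perfect fifth above G (V), so the chord functions as an applied dominant of V.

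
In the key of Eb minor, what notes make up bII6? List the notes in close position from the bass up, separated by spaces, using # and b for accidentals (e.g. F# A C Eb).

Ab Cb Fb

Scale degree 2 in Eb minor is F; lowering it a half step gives Fb. bII6 is the Neapolitan sixth — a major triad on the lowered second degree, here in its customary first inversion.
So the chord is Fb-Ab-Cb, a major triad.
The figured bass 6 indicates first inversion, placing the third (Ab) in the bass: Ab-Cb-Fb.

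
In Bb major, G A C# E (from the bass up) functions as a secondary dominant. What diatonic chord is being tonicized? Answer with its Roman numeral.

iii

The chord is a dominant seventh chord on A.
A dominant resolves down a perfect fifth: A → D. In Bb major, D is scale degree 3, i.e. iii.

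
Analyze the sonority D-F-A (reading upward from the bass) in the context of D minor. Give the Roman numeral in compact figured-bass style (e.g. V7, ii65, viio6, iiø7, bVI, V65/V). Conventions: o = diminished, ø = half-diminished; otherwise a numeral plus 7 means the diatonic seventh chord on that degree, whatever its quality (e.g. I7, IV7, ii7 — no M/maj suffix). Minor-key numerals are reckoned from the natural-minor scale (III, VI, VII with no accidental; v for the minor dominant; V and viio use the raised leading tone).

Stacked in thirds the chord is D-F-A: a minor triad on D.
D is scale degree 1 in D minor, and a minor triad on that degree is written i.

i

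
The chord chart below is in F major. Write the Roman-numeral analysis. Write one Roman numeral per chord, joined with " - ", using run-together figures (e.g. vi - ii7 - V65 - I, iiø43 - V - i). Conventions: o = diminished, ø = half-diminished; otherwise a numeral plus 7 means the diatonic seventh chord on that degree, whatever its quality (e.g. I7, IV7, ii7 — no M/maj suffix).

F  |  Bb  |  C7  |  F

F: major triad on F = scale degree 1 → I.
Bb: major triad on Bb = scale degree 4 → IV.
C7: dominant seventh chord on C = scale degree 5 → V7.
F: major triad on F = scale degree 1 → I.

I - IV - V7 - I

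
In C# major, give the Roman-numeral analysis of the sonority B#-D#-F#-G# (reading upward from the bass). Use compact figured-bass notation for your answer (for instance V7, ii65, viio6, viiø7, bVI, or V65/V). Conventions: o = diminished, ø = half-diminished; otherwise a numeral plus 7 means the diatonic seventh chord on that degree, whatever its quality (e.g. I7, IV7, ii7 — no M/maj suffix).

V65

The pitches G#-B#-D#-F# form a dominant seventh chord rooted on G#.
G# is scale degree 5 in C# major, and a dominant seventh chord on that degree is written V7.
With B# in the bass the chord is in first inversion, so the figured bass is 65.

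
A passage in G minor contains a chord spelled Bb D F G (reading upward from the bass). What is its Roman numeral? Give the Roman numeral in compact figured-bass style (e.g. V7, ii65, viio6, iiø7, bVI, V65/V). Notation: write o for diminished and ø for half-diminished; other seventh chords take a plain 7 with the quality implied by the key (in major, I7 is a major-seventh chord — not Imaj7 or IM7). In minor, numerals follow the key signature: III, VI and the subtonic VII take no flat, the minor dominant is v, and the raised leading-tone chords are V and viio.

i65

Stacked in thirds the chord is G-Bb-D-F: a minor seventh chord on G.
G is scale degree 1 in G minor, and a minor seventh chord on that degree is written i7.
With Bb in the bass the chord is in first inversion, so the figured bass is 65.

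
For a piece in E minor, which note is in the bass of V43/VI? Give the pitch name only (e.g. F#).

The applied chord V43/VI is rooted on G: G-B-D-F.
The figure 43 means second inversion — the fifth is in the bass.

D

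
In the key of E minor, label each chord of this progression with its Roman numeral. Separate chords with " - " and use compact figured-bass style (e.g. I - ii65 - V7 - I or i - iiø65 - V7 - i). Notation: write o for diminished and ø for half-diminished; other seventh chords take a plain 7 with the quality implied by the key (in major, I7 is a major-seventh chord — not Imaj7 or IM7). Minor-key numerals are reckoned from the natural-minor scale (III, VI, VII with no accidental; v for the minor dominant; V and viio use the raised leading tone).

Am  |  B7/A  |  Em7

Am has root A, degree 4 in E minor, so iv.
B7/A: root B is the dominant; dominant seventh chord there is V42.
Em7: minor seventh chord on E = scale degree 1 → i7.

iv - V42 - i7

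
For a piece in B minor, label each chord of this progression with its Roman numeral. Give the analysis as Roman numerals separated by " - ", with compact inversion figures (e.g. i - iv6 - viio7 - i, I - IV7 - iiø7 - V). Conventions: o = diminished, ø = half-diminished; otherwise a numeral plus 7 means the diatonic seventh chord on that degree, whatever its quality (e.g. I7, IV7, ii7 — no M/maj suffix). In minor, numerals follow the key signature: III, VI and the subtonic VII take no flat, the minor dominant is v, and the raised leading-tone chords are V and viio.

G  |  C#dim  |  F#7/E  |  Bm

G: root G is the submediant; major triad there is VI.
C#dim: diminished triad on C# = scale degree 2 → iio.
F#7/E has root F#, degree 5 in B minor, so V42.
Bm: root B is the tonic; minor triad there is i.

VI - iio - V42 - i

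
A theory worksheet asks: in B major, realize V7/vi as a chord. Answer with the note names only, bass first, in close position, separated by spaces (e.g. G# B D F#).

The slash means an applied dominant: we want the dominant of vi. In B major, vi is G# minor, and its dominant is built on D#.
Building a dominant seventh chord on D# gives D#-F##-A#-C#.

D# F## A# C#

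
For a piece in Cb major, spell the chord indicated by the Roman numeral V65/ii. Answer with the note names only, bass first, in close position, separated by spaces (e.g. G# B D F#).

The slash means an applied dominant: we want the dominant of ii. In Cb major, ii is Db minor, and its dominant is built on Ab.
Building a dominant seventh chord on Ab gives Ab-C-Eb-Gb.
The figured bass 65 indicates first inversion, placing the third (C) in the bass: C-Eb-Gb-Ab.

C Eb Gb Ab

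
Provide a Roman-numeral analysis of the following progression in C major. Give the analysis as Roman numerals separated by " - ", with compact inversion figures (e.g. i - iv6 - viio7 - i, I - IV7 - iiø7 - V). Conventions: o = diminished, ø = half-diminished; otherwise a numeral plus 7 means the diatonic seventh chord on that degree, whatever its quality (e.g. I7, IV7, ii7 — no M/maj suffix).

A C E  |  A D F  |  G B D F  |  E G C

vi - ii64 - V7 - I6

A-C-E: root A is the submediant; minor triad there is vi.
A-D-F: minor triad on D = scale degree 2 → ii64.
G-B-D-F: dominant seventh chord on G = scale degree 5 → V7.
E-G-C has root C, degree 1 in C major, so I6.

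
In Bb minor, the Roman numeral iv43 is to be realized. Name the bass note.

Bb

iv in Bb minor has root Eb; the chord is Eb-Gb-Bb-Db.
The figure 43 means second inversion — the fifth is in the bass.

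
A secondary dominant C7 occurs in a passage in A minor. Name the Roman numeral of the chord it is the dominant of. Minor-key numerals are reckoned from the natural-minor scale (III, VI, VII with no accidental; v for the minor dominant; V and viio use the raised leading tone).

VI

The chord is a dominant seventh chord on C.
A dominant resolves down a perfect fifth: C → F. In A minor, F is scale degree 6, i.e. VI.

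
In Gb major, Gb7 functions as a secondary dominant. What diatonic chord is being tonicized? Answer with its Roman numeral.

IV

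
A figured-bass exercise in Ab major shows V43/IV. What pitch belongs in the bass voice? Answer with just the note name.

The applied chord V43/IV is rooted on Ab: Ab-C-Eb-Gb.
The figure 43 means second inversion — the fifth is in the bass.

Eb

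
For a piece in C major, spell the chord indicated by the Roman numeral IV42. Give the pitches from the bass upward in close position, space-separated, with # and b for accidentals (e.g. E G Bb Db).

E F A C

The numeral's case and figure indicate a major seventh chord. In C major its root, the subdominant, is F.
Stacking thirds from F gives F-A-C-E.
With the 42 figure the chord is in third inversion; from the bass E upward in close position it reads E-F-A-C.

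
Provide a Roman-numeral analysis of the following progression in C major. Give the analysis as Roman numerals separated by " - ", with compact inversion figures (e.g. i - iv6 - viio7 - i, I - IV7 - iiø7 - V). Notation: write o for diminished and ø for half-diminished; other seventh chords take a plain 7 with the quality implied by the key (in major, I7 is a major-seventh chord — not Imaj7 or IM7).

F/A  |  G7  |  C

F/A: root F is the subdominant; major triad there is IV6.
G7: dominant seventh chord on G = scale degree 5 → V7.
C has root C, degree 1 in C major, so I.

IV6 - V7 - I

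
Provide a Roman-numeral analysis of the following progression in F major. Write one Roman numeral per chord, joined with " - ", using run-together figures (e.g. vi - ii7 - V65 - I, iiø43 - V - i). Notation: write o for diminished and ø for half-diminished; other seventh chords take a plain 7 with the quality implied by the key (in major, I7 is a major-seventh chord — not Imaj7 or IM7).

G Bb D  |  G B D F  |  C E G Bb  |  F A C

G-Bb-D has root G, degree 2 in F major, so ii.
G-B-D-F: a dominant seventh chord on G, the applied dominant of V → V7/V.
C-E-G-Bb: dominant seventh chord on C = scale degree 5 → V7.
F-A-C: major triad on F = scale degree 1 → I.

ii - V7/V - V7 - I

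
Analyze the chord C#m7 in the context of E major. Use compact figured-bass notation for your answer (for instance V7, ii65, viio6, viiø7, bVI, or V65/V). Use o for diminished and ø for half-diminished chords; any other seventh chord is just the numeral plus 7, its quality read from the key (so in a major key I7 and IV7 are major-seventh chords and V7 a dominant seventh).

vi7

The pitches C#-E-G#-B form a minor seventh chord rooted on C#.
C# is scale degree 6 in E major, and a minor seventh chord on that degree is written vi7.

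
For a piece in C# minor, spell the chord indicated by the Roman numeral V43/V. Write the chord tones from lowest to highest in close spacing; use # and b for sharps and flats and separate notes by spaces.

The slash means an applied dominant: we want the dominant of V. In C# minor, V is G# major, and its dominant is built on D#.
Building a dominant seventh chord on D# gives D#-F##-A#-C#.
The figured bass 43 indicates second inversion, placing the fifth (A#) in the bass: A#-C#-D#-F##.

A# C# D# F##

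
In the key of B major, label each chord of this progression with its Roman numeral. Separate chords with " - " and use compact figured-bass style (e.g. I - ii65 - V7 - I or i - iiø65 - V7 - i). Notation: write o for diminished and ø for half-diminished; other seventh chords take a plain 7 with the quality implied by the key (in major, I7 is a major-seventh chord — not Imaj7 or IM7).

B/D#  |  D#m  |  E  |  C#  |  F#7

B/D#: major triad on B = scale degree 1 → I6.
D#m: root D# is the mediant; minor triad there is iii.
E has root E, degree 4 in B major, so IV.
C# is the secondary dominant of V (major triad on C#): V/V.
F#7: root F# is the dominant; dominant seventh chord there is V7.

I6 - iii - IV - V/V - V7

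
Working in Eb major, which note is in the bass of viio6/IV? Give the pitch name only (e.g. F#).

Bb

The applied chord viio6/IV is rooted on G: G-Bb-Db.
The figure 6 means first inversion — the third is in the bass.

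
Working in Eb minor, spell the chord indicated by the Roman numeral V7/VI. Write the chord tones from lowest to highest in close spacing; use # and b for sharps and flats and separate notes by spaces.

Gb Bb Db Fb

V7/VI is a secondary dominant — the dominant seventh of VI. VI in Eb minor is Cb, so the applied chord's root is Gb, a perfect fifth above.
Building a dominant seventh chord on Gb gives Gb-Bb-Db-Fb.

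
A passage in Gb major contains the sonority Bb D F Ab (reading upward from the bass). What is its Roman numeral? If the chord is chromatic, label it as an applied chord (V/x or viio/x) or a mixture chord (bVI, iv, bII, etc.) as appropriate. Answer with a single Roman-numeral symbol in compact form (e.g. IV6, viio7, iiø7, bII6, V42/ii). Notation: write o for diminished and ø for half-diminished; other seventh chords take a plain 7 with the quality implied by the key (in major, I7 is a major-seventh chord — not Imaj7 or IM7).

Stacked in thirds the chord is Bb-D-F-Ab: a dominant seventh chord on Bb.
Bb is not a diatonic chord root with this quality in Gb major, but it lies a perfect fifth above Eb (vi), so the chord functions as an applied dominant of vi.

V7/vi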